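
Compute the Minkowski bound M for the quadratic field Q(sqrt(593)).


d = 593, d mod 4 = 1, so disc(K) = d = 593; |disc(K)| = 593
Real quadratic field, so n = 2, s = r2 = 0, r1 = 2
M = (n!/n^n) * (4/pi)^s * sqrt(|disc(K)|) = (2!/2^2) * (4/pi)^0 * sqrt(593)
= 0.5 * 1.000000 * 24.351591
= 12.1758

12.1758


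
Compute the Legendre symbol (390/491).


p = 491 is prime, so compute (390/491) with the reciprocity algorithm (Jacobi-symbol steps: pull out 2s via (2/n), flip via reciprocity, reduce):
  pull out 2: (2/491) = -1  (since 491 mod 8 = 3)
  reciprocity: (195/491) -> -(491/195)
  reduce: (101/195)
  reciprocity: (101/195) -> +(195/101)
  reduce: (94/101)
  pull out 2: (2/101) = -1  (since 101 mod 8 = 5)
  reciprocity: (47/101) -> +(101/47)
  reduce: (7/47)
  reciprocity: (7/47) -> -(47/7)
  reduce: (5/7)
  reciprocity: (5/7) -> +(7/5)
  reduce: (2/5)
  pull out 2: (2/5) = -1  (since 5 mod 8 = 5)
  (1/5) = 1
Product of signs = -1
(390/491) = -1

-1


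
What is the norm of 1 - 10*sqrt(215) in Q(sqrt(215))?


N(a + b*sqrt(d)) = a^2 - d*b^2
= (1)^2 - (215)*(-10)^2
= 1 - 21500
= -21499

-21499


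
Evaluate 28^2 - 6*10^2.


x^2 - d*y^2
= 28^2 - 6*10^2
= 784 - 600
= 184

184


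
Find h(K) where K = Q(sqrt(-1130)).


K = Q(sqrt(-1130)). d mod 4 = 2, so D = disc(K) = 4d = -4520
h(K) equals the number of primitive reduced positive-definite forms (a, b, c) = a*x^2 + b*x*y + c*y^2 with b^2 - 4ac = D,
where reduced means |b| <= a <= c, with b >= 0 whenever |b| = a or a = c, and primitive means gcd(a, b, c) = 1.
Reduced forces 3a^2 <= |D| = 4520, so 1 <= a <= 38; b must have the parity of D, and c = (b^2 - D)/(4a) must be an integer >= a.
Enumerate a = 1..38, b in [-a, a]:
  a=1: (1, 0, 1130)  [1]
  a=2: (2, 0, 565)  [1]
  a=3: (3, -2, 377), (3, 2, 377)  [2]
  a=4: none
  a=5: (5, 0, 226)  [1]
  a=6: (6, -4, 189), (6, 4, 189)  [2]
  a=7: (7, -4, 162), (7, 4, 162)  [2]
  a=8: none
  a=9: (9, -4, 126), (9, 4, 126)  [2]
  a=10: (10, 0, 113)  [1]
  a=11: (11, -10, 105), (11, 10, 105)  [2]
  a=12: none
  a=13: (13, -2, 87), (13, 2, 87)  [2]
  a=14: (14, -4, 81), (14, 4, 81)  [2]
  a=15: (15, -10, 77), (15, 10, 77)  [2]
  a=16: none
  a=17: (17, -6, 67), (17, 6, 67)  [2]
  a=18: (18, -4, 63), (18, 4, 63)  [2]
  a=19..20: none
  a=21: (21, -10, 55), (21, -4, 54), (21, 4, 54), (21, 10, 55)  [4]
  a=22: (22, -12, 53), (22, 12, 53)  [2]
  a=23..25: none
  a=26: (26, -24, 49), (26, 24, 49)  [2]
  a=27: (27, -4, 42), (27, 4, 42)  [2]
  a=28: none
  a=29: (29, -2, 39), (29, 2, 39)  [2]
  a=30: (30, -20, 41), (30, 20, 41)  [2]
  a=31..32: none
  a=33: (33, -32, 42), (33, -10, 35), (33, 10, 35), (33, 32, 42)  [4]
  a=34: (34, -28, 39), (34, 28, 39)  [2]
  a=35..38: none
Total reduced forms: 1 + 1 + 2 + 1 + 2 + 2 + 2 + 1 + 2 + 2 + 2 + 2 + 2 + 2 + 4 + 2 + 2 + 2 + 2 + 2 + 4 + 2 = 44
h = 44

44


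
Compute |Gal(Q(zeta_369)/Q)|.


|Gal(Q(zeta_369)/Q)| = phi(369)
= 240

240


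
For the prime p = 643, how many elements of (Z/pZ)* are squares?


For prime p, the number of non-zero quadratic residues is (p-1)/2.
= (643-1)/2
= 321

321


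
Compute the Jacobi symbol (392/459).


Compute (392/459) via quadratic reciprocity:
  pull out 2: (2/459) = -1  (since 459 mod 8 = 3)
  pull out 2: (2/459) = -1  (since 459 mod 8 = 3)
  pull out 2: (2/459) = -1  (since 459 mod 8 = 3)
  reciprocity: (49/459) -> +(459/49)
  reduce: (18/49)
  pull out 2: (2/49) = +1  (since 49 mod 8 = 1)
  reciprocity: (9/49) -> +(49/9)
  reduce: (4/9)
  pull out 2: (2/9) = +1  (since 9 mod 8 = 1)
  pull out 2: (2/9) = +1  (since 9 mod 8 = 1)
  (1/9) = 1
Product of signs = -1

-1


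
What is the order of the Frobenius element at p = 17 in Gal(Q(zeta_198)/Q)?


The Frobenius at p in Gal(Q(zeta_n)/Q) = (Z/nZ)* is the class of p, so its order is ord_198(17), the smallest k >= 1 with 17^k = 1 mod 198.
n = 198 = 2 * 3^2 * 11, phi(198) = 60; the order divides phi(n).
Divisors of 60: 1, 2, 3, 4, 5, 6, 10, 12, 15, 20, 30, 60
Repeated squaring mod 198: 17^1 = 17, 17^2 = 91, 17^4 = 163, 17^8 = 37, 17^16 = 181, 17^32 = 91
Test divisors in increasing order:
  k=1: 17^1 = 17 mod 198
  k=2: 17^2 = 91 mod 198
  k=3: 17^3 = 91 * 17 = 161 mod 198
  k=4: 17^4 = 163 mod 198
  k=5: 17^5 = 163 * 17 = 197 mod 198
  k=6: 17^6 = 163 * 91 = 181 mod 198
  k=10: 17^10 = 37 * 91 = 1 mod 198  <- first divisor giving 1
Order = 10

10


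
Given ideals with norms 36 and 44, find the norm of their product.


N(IJ) = N(I) * N(J)
= 36 * 44
= 1584

1584


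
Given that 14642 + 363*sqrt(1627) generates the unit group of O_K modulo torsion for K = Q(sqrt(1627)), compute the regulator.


epsilon = 14642 + 363*sqrt(1627)
= 29284.0000
R = ln(29284.0000)
= 10.2848

10.2848


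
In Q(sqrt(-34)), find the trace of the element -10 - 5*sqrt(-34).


Tr(a + b*sqrt(d)) = (a + b*sqrt(d)) + (a - b*sqrt(d)) = 2a
= 2 * (-10)
= -20

-20


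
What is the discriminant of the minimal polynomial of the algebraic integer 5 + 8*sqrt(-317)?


The element 5 + 8*sqrt(-317) has minimal polynomial:
x^2 - 10*x + 20313
Discriminant = (-10)^2 - 4*(20313)
= 100 - 81252
= -81152

-81152


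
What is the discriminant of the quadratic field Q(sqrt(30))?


For K = Q(sqrt(d)) with d squarefree: disc(K) = d if d = 1 mod 4, and disc(K) = 4d if d = 2 or 3 mod 4.
Here d = 30, and d mod 4 = 2.
d = 2 mod 4, not 1 (O_K = Z[sqrt(d)]), so disc(K) = 4d = 4 * (30) = 120

120


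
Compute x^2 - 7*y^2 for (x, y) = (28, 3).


x^2 - d*y^2
= 28^2 - 7*3^2
= 784 - 63
= 721

721


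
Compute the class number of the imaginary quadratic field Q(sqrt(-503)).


K = Q(sqrt(-503)). d mod 4 = 1, so D = disc(K) = d = -503
h(K) equals the number of primitive reduced positive-definite forms (a, b, c) = a*x^2 + b*x*y + c*y^2 with b^2 - 4ac = D,
where reduced means |b| <= a <= c, with b >= 0 whenever |b| = a or a = c, and primitive means gcd(a, b, c) = 1.
Reduced forces 3a^2 <= |D| = 503, so 1 <= a <= 12; b must have the parity of D, and c = (b^2 - D)/(4a) must be an integer >= a.
Enumerate a = 1..12, b in [-a, a]:
  a=1: (1, 1, 126)  [1]
  a=2: (2, -1, 63), (2, 1, 63)  [2]
  a=3: (3, -1, 42), (3, 1, 42)  [2]
  a=4: (4, -3, 32), (4, 3, 32)  [2]
  a=5: none
  a=6: (6, -5, 22), (6, -1, 21), (6, 1, 21), (6, 5, 22)  [4]
  a=7: (7, -1, 18), (7, 1, 18)  [2]
  a=8: (8, -3, 16), (8, 3, 16)  [2]
  a=9: (9, -1, 14), (9, 1, 14)  [2]
  a=10: none
  a=11: (11, -5, 12), (11, 5, 12)  [2]
  a=12: (12, -11, 13), (12, 11, 13)  [2]
Total reduced forms: 1 + 2 + 2 + 2 + 4 + 2 + 2 + 2 + 2 + 2 = 21
h = 21

21


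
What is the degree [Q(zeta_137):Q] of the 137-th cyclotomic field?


The degree equals Euler's totient phi(137).
137 = 137
phi(137) = 136

136


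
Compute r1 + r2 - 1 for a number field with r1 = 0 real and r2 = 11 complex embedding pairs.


By Dirichlet's unit theorem:
rank = r1 + r2 - 1
= 0 + 11 - 1
= 10

10


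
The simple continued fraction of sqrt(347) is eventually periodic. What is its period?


Run the CF algorithm for sqrt(347).
a_0 = floor(sqrt(347)) = 18; set m_0=0, q_0=1.
Recurrence: m' = q*a - m,  q' = (d - m'^2)/q,  a' = floor((a_0 + m')/q').
  step 1: m=18, q=23, a=1
  step 2: m=5, q=14, a=1
  step 3: m=9, q=19, a=1
  step 4: m=10, q=13, a=2
  step 5: m=16, q=7, a=4
  step 6: m=12, q=29, a=1
  step 7: m=17, q=2, a=17
  step 8: m=17, q=29, a=1
  step 9: m=12, q=7, a=4
  step 10: m=16, q=13, a=2
  step 11: m=10, q=19, a=1
  step 12: m=9, q=14, a=1
  step 13: m=5, q=23, a=1
  step 14: m=18, q=1, a=36
a_14 = 2*a_0 = 36, so the period closes here.
sqrt(347) = [18; 1, 1, 1, 2, 4, 1, 17, 1, 4, 2, 1, 1, 1, 36]
Period length = 14

14


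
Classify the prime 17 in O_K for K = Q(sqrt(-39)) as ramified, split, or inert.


K = Q(sqrt(-39)). Since d mod 4 = 1, disc(K) = -39.
Check p | disc: -39 mod 17 = 12.
p does not divide disc. Compute Legendre symbol (d/p):
12^((17-1)/2) mod 17 = -1
(d/p) = -1, so p is inert: (p) stays prime with e=1, f=2, g=1.
Therefore p is inert.

inert


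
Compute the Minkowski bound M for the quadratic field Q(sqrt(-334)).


d = -334, d mod 4 = 2, so disc(K) = 4d = -1336; |disc(K)| = 1336
Imaginary quadratic field, so n = 2, s = r2 = 1, r1 = 0
M = (n!/n^n) * (4/pi)^s * sqrt(|disc(K)|) = (2!/2^2) * (4/pi)^1 * sqrt(1336)
= 0.5 * 1.273240 * 36.551334
= 23.2693

23.2693


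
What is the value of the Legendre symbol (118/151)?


p = 151 is prime, so compute (118/151) with the reciprocity algorithm (Jacobi-symbol steps: pull out 2s via (2/n), flip via reciprocity, reduce):
  pull out 2: (2/151) = +1  (since 151 mod 8 = 7)
  reciprocity: (59/151) -> -(151/59)
  reduce: (33/59)
  reciprocity: (33/59) -> +(59/33)
  reduce: (26/33)
  pull out 2: (2/33) = +1  (since 33 mod 8 = 1)
  reciprocity: (13/33) -> +(33/13)
  reduce: (7/13)
  reciprocity: (7/13) -> +(13/7)
  reduce: (6/7)
  pull out 2: (2/7) = +1  (since 7 mod 8 = 7)
  reciprocity: (3/7) -> -(7/3)
  reduce: (1/3)
  (1/3) = 1
Product of signs = 1
(118/151) = 1

1


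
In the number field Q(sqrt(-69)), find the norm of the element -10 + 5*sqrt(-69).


N(a + b*sqrt(d)) = a^2 - d*b^2
= (-10)^2 - (-69)*(5)^2
= 100 + 1725
= 1825

1825


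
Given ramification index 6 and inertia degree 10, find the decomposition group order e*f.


|D_P| = e * f
= 6 * 10
= 60

60


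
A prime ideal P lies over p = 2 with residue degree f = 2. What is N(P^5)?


N(P^a) = p^(a*f)
= 2^(5*2)
= 2^10
= 1024

1024


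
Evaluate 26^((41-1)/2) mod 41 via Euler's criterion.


p = 41 is prime and the exponent is (p-1)/2 = 20, so by Euler's criterion 26^20 = (26/41) = +1 or -1 mod 41.
Compute by square-and-multiply:
  20 = 16 + 4 (binary 10100)
  Repeated squaring mod 41: 26^1 = 26, 26^2 = 20, 26^4 = 31, 26^8 = 18, 26^16 = 37
  26^20 = 26^16 * 26^4 = 37 * 31 mod 41
    37 * 31 = 1147 = 40 mod 41
  26^20 = 40 mod 41
Result 40 = p - 1 = -1 mod 41: 26 is a quadratic non-residue mod 41. As a residue in [0, p-1] the value is 40.
26^20 mod 41 = 40

40


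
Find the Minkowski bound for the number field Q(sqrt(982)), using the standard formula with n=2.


d = 982, d mod 4 = 2, so disc(K) = 4d = 3928; |disc(K)| = 3928
Real quadratic field, so n = 2, s = r2 = 0, r1 = 2
M = (n!/n^n) * (4/pi)^s * sqrt(|disc(K)|) = (2!/2^2) * (4/pi)^0 * sqrt(3928)
= 0.5 * 1.000000 * 62.673758
= 31.3369

31.3369


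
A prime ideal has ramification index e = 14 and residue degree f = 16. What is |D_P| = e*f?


|D_P| = e * f
= 14 * 16
= 224

224


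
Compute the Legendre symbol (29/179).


p = 179 is prime, so compute (29/179) with the reciprocity algorithm (Jacobi-symbol steps: pull out 2s via (2/n), flip via reciprocity, reduce):
  reciprocity: (29/179) -> +(179/29)
  reduce: (5/29)
  reciprocity: (5/29) -> +(29/5)
  reduce: (4/5)
  pull out 2: (2/5) = -1  (since 5 mod 8 = 5)
  pull out 2: (2/5) = -1  (since 5 mod 8 = 5)
  (1/5) = 1
Product of signs = 1
(29/179) = 1

1


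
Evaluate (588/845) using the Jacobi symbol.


Compute (588/845) via quadratic reciprocity:
  pull out 2: (2/845) = -1  (since 845 mod 8 = 5)
  pull out 2: (2/845) = -1  (since 845 mod 8 = 5)
  reciprocity: (147/845) -> +(845/147)
  reduce: (110/147)
  pull out 2: (2/147) = -1  (since 147 mod 8 = 3)
  reciprocity: (55/147) -> -(147/55)
  reduce: (37/55)
  reciprocity: (37/55) -> +(55/37)
  reduce: (18/37)
  pull out 2: (2/37) = -1  (since 37 mod 8 = 5)
  reciprocity: (9/37) -> +(37/9)
  reduce: (1/9)
  (1/9) = 1
Product of signs = -1

-1


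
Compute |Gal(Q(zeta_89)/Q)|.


|Gal(Q(zeta_89)/Q)| = phi(89)
= 88

88


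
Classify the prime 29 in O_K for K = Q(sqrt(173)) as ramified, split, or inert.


K = Q(sqrt(173)). Since d mod 4 = 1, disc(K) = 173.
Check p | disc: 173 mod 29 = 28.
p does not divide disc. Compute Legendre symbol (d/p):
28^((29-1)/2) mod 29 = 1
(d/p) = 1, so p splits: (p) = P*P' with e=1, f=1, g=2.
Therefore p is split.

split


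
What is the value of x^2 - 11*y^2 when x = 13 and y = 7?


x^2 - d*y^2
= 13^2 - 11*7^2
= 169 - 539
= -370

-370


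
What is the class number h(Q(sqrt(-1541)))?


K = Q(sqrt(-1541)). d mod 4 = 3, so D = disc(K) = 4d = -6164
h(K) equals the number of primitive reduced positive-definite forms (a, b, c) = a*x^2 + b*x*y + c*y^2 with b^2 - 4ac = D,
where reduced means |b| <= a <= c, with b >= 0 whenever |b| = a or a = c, and primitive means gcd(a, b, c) = 1.
Reduced forces 3a^2 <= |D| = 6164, so 1 <= a <= 45; b must have the parity of D, and c = (b^2 - D)/(4a) must be an integer >= a.
Enumerate a = 1..45, b in [-a, a]:
  a=1: (1, 0, 1541)  [1]
  a=2: (2, 2, 771)  [1]
  a=3: (3, -2, 514), (3, 2, 514)  [2]
  a=4: none
  a=5: (5, -4, 309), (5, 4, 309)  [2]
  a=6: (6, -2, 257), (6, 2, 257)  [2]
  a=7..8: none
  a=9: (9, -8, 173), (9, 8, 173)  [2]
  a=10: (10, -6, 155), (10, 6, 155)  [2]
  a=11..14: none
  a=15: (15, -14, 106), (15, -4, 103), (15, 4, 103), (15, 14, 106)  [4]
  a=16..17: none
  a=18: (18, -10, 87), (18, 10, 87)  [2]
  a=19: (19, -12, 83), (19, 12, 83)  [2]
  a=20..22: none
  a=23: (23, 0, 67)  [1]
  a=24: none
  a=25: (25, -6, 62), (25, 6, 62)  [2]
  a=26: none
  a=27: (27, -10, 58), (27, 10, 58)  [2]
  a=28: none
  a=29: (29, -10, 54), (29, 10, 54)  [2]
  a=30: (30, -26, 57), (30, -14, 53), (30, 14, 53), (30, 26, 57)  [4]
  a=31: (31, -6, 50), (31, 6, 50)  [2]
  a=32..37: none
  a=38: (38, -26, 45), (38, 26, 45)  [2]
  a=39..44: none
  a=45: (45, 44, 45)  [1]
Total reduced forms: 1 + 1 + 2 + 2 + 2 + 2 + 2 + 4 + 2 + 2 + 1 + 2 + 2 + 2 + 4 + 2 + 2 + 1 = 36
h = 36

36


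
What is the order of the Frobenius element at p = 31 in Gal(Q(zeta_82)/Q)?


The Frobenius at p in Gal(Q(zeta_n)/Q) = (Z/nZ)* is the class of p, so its order is ord_82(31), the smallest k >= 1 with 31^k = 1 mod 82.
n = 82 = 2 * 41, phi(82) = 40; the order divides phi(n).
Divisors of 40: 1, 2, 4, 5, 8, 10, 20, 40
Repeated squaring mod 82: 31^1 = 31, 31^2 = 59, 31^4 = 37, 31^8 = 57, 31^16 = 51, 31^32 = 59
Test divisors in increasing order:
  k=1: 31^1 = 31 mod 82
  k=2: 31^2 = 59 mod 82
  k=4: 31^4 = 37 mod 82
  k=5: 31^5 = 37 * 31 = 81 mod 82
  k=8: 31^8 = 57 mod 82
  k=10: 31^10 = 57 * 59 = 1 mod 82  <- first divisor giving 1
Order = 10

10


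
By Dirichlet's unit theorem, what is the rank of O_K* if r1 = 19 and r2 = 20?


By Dirichlet's unit theorem:
rank = r1 + r2 - 1
= 19 + 20 - 1
= 38

38


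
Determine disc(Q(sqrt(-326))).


For K = Q(sqrt(d)) with d squarefree: disc(K) = d if d = 1 mod 4, and disc(K) = 4d if d = 2 or 3 mod 4.
Here d = -326, and d mod 4 = 2.
d = 2 mod 4, not 1 (O_K = Z[sqrt(d)]), so disc(K) = 4d = 4 * (-326) = -1304

-1304


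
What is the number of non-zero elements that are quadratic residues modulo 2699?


For prime p, the number of non-zero quadratic residues is (p-1)/2.
= (2699-1)/2
= 1349

1349


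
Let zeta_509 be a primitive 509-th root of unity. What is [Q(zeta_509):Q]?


The degree equals Euler's totient phi(509).
509 = 509
phi(509) = 508

508


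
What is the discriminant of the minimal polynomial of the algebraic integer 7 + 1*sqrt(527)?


The element 7 + 1*sqrt(527) has minimal polynomial:
x^2 - 14*x - 478
Discriminant = (-14)^2 - 4*(-478)
= 196 + 1912
= 2108

2108


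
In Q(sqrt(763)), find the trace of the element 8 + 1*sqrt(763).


Tr(a + b*sqrt(d)) = (a + b*sqrt(d)) + (a - b*sqrt(d)) = 2a
= 2 * (8)
= 16

16


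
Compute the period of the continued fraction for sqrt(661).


Run the CF algorithm for sqrt(661).
a_0 = floor(sqrt(661)) = 25; set m_0=0, q_0=1.
Recurrence: m' = q*a - m,  q' = (d - m'^2)/q,  a' = floor((a_0 + m')/q').
  step 1: m=25, q=36, a=1
  step 2: m=11, q=15, a=2
  step 3: m=19, q=20, a=2
  step 4: m=21, q=11, a=4
  step 5: m=23, q=12, a=4
  step 6: m=25, q=3, a=16
  step 7: m=23, q=44, a=1
  step 8: m=21, q=5, a=9
  step 9: m=24, q=17, a=2
  step 10: m=10, q=33, a=1
  step 11: m=23, q=4, a=12
  step 12: m=25, q=9, a=5
  step 13: m=20, q=29, a=1
  step 14: m=9, q=20, a=1
  step 15: m=11, q=27, a=1
  step 16: m=16, q=15, a=2
  step 17: m=14, q=31, a=1
  step 18: m=17, q=12, a=3
  step 19: m=19, q=25, a=1
  step 20: m=6, q=25, a=1
  step 21: m=19, q=12, a=3
  step 22: m=17, q=31, a=1
  step 23: m=14, q=15, a=2
  step 24: m=16, q=27, a=1
  step 25: m=11, q=20, a=1
  step 26: m=9, q=29, a=1
  step 27: m=20, q=9, a=5
  step 28: m=25, q=4, a=12
  step 29: m=23, q=33, a=1
  step 30: m=10, q=17, a=2
  step 31: m=24, q=5, a=9
  step 32: m=21, q=44, a=1
  step 33: m=23, q=3, a=16
  step 34: m=25, q=12, a=4
  step 35: m=23, q=11, a=4
  step 36: m=21, q=20, a=2
  step 37: m=19, q=15, a=2
  step 38: m=11, q=36, a=1
  step 39: m=25, q=1, a=50
a_39 = 2*a_0 = 50, so the period closes here.
sqrt(661) = [25; 1, 2, 2, 4, 4, 16, 1, 9, 2, 1, 12, 5, 1, 1, 1, 2, 1, 3, 1, 1, 3, 1, 2, 1, 1, 1, 5, 12, 1, 2, 9, 1, 16, 4, 4, 2, 2, 1, 50]
Period length = 39

39


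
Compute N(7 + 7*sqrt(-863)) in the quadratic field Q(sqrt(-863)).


N(a + b*sqrt(d)) = a^2 - d*b^2
= (7)^2 - (-863)*(7)^2
= 49 + 42287
= 42336

42336


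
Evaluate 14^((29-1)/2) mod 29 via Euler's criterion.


p = 29 is prime and the exponent is (p-1)/2 = 14, so by Euler's criterion 14^14 = (14/29) = +1 or -1 mod 29.
Compute by square-and-multiply:
  14 = 8 + 4 + 2 (binary 1110)
  Repeated squaring mod 29: 14^1 = 14, 14^2 = 22, 14^4 = 20, 14^8 = 23
  14^14 = 14^8 * 14^4 * 14^2 = 23 * 20 * 22 mod 29
    23 * 20 = 460 = 25 mod 29
    25 * 22 = 550 = 28 mod 29
  14^14 = 28 mod 29
Result 28 = p - 1 = -1 mod 29: 14 is a quadratic non-residue mod 29. As a residue in [0, p-1] the value is 28.
14^14 mod 29 = 28

28


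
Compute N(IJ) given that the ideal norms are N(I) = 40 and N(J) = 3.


N(IJ) = N(I) * N(J)
= 40 * 3
= 120

120


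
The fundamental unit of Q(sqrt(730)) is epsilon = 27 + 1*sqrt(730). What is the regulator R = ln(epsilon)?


epsilon = 27 + 1*sqrt(730)
= 54.0185
R = ln(54.0185)
= 3.9893

3.9893


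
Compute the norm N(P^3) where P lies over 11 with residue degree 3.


N(P^a) = p^(a*f)
= 11^(3*3)
= 11^9
= 2357947691

2357947691


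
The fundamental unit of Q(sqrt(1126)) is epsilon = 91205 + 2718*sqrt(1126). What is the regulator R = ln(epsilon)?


epsilon = 91205 + 2718*sqrt(1126)
= 182410.0000
R = ln(182410.0000)
= 12.1140

12.1140


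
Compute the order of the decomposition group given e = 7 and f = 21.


|D_P| = e * f
= 7 * 21
= 147

147


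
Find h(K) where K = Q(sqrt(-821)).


K = Q(sqrt(-821)). d mod 4 = 3, so D = disc(K) = 4d = -3284
h(K) equals the number of primitive reduced positive-definite forms (a, b, c) = a*x^2 + b*x*y + c*y^2 with b^2 - 4ac = D,
where reduced means |b| <= a <= c, with b >= 0 whenever |b| = a or a = c, and primitive means gcd(a, b, c) = 1.
Reduced forces 3a^2 <= |D| = 3284, so 1 <= a <= 33; b must have the parity of D, and c = (b^2 - D)/(4a) must be an integer >= a.
Enumerate a = 1..33, b in [-a, a]:
  a=1: (1, 0, 821)  [1]
  a=2: (2, 2, 411)  [1]
  a=3: (3, -2, 274), (3, 2, 274)  [2]
  a=4: none
  a=5: (5, -4, 165), (5, 4, 165)  [2]
  a=6: (6, -2, 137), (6, 2, 137)  [2]
  a=7..8: none
  a=9: (9, -8, 93), (9, 8, 93)  [2]
  a=10: (10, -6, 83), (10, 6, 83)  [2]
  a=11: (11, -4, 75), (11, 4, 75)  [2]
  a=12..14: none
  a=15: (15, -14, 58), (15, -4, 55), (15, 4, 55), (15, 14, 58)  [4]
  a=16..17: none
  a=18: (18, -10, 47), (18, 10, 47)  [2]
  a=19..21: none
  a=22: (22, -18, 41), (22, 18, 41)  [2]
  a=23..24: none
  a=25: (25, -4, 33), (25, 4, 33)  [2]
  a=26: none
  a=27: (27, -8, 31), (27, 8, 31)  [2]
  a=28: none
  a=29: (29, -14, 30), (29, 14, 30)  [2]
  a=30: (30, -26, 33), (30, 26, 33)  [2]
  a=31..33: none
Total reduced forms: 1 + 1 + 2 + 2 + 2 + 2 + 2 + 2 + 4 + 2 + 2 + 2 + 2 + 2 + 2 = 30
h = 30

30


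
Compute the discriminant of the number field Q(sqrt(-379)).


For K = Q(sqrt(d)) with d squarefree: disc(K) = d if d = 1 mod 4, and disc(K) = 4d if d = 2 or 3 mod 4.
Here d = -379, and d mod 4 = 1.
d = 1 mod 4 (O_K = Z[(1+sqrt(d))/2]), so disc(K) = d = -379

-379


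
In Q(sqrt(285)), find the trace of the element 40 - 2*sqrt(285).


Tr(a + b*sqrt(d)) = (a + b*sqrt(d)) + (a - b*sqrt(d)) = 2a
= 2 * (40)
= 80

80


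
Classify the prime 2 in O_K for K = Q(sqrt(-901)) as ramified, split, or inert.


K = Q(sqrt(-901)). Since d mod 4 = 3, disc(K) = -3604.
Check p | disc: -3604 mod 2 = 0.
p divides disc, so p ramifies: (p) = P^2 with e=2, f=1, g=1.
Therefore p is ramified.

ramified


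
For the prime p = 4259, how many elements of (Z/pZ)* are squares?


For prime p, the number of non-zero quadratic residues is (p-1)/2.
= (4259-1)/2
= 2129

2129


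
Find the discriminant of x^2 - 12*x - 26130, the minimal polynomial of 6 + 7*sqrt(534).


The element 6 + 7*sqrt(534) has minimal polynomial:
x^2 - 12*x - 26130
Discriminant = (-12)^2 - 4*(-26130)
= 144 + 104520
= 104664

104664


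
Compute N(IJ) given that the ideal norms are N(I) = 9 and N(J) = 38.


N(IJ) = N(I) * N(J)
= 9 * 38
= 342

342


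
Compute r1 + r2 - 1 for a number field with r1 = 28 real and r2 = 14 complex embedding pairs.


By Dirichlet's unit theorem:
rank = r1 + r2 - 1
= 28 + 14 - 1
= 41

41


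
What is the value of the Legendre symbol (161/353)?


p = 353 is prime, so compute (161/353) with the reciprocity algorithm (Jacobi-symbol steps: pull out 2s via (2/n), flip via reciprocity, reduce):
  reciprocity: (161/353) -> +(353/161)
  reduce: (31/161)
  reciprocity: (31/161) -> +(161/31)
  reduce: (6/31)
  pull out 2: (2/31) = +1  (since 31 mod 8 = 7)
  reciprocity: (3/31) -> -(31/3)
  reduce: (1/3)
  (1/3) = 1
Product of signs = -1
(161/353) = -1

-1


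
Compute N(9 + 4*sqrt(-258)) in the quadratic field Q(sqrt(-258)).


N(a + b*sqrt(d)) = a^2 - d*b^2
= (9)^2 - (-258)*(4)^2
= 81 + 4128
= 4209

4209


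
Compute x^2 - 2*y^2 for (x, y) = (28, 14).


x^2 - d*y^2
= 28^2 - 2*14^2
= 784 - 392
= 392

392


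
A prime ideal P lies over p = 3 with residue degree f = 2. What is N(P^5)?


N(P^a) = p^(a*f)
= 3^(5*2)
= 3^10
= 59049

59049


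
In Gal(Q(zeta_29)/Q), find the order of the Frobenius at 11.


The Frobenius at p in Gal(Q(zeta_n)/Q) = (Z/nZ)* is the class of p, so its order is ord_29(11), the smallest k >= 1 with 11^k = 1 mod 29.
n = 29 = 29, phi(29) = 28; the order divides phi(n).
Divisors of 28: 1, 2, 4, 7, 14, 28
Repeated squaring mod 29: 11^1 = 11, 11^2 = 5, 11^4 = 25, 11^8 = 16, 11^16 = 24
Test divisors in increasing order:
  k=1: 11^1 = 11 mod 29
  k=2: 11^2 = 5 mod 29
  k=4: 11^4 = 25 mod 29
  k=7: 11^7 = 25 * 5 * 11 = 12 mod 29
  k=14: 11^14 = 16 * 25 * 5 = 28 mod 29
  k=28: 11^28 = 24 * 16 * 25 = 1 mod 29  <- first divisor giving 1
Order = 28

28


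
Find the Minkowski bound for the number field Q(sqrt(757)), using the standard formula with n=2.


d = 757, d mod 4 = 1, so disc(K) = d = 757; |disc(K)| = 757
Real quadratic field, so n = 2, s = r2 = 0, r1 = 2
M = (n!/n^n) * (4/pi)^s * sqrt(|disc(K)|) = (2!/2^2) * (4/pi)^0 * sqrt(757)
= 0.5 * 1.000000 * 27.513633
= 13.7568

13.7568


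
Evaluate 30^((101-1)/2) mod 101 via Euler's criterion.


p = 101 is prime and the exponent is (p-1)/2 = 50, so by Euler's criterion 30^50 = (30/101) = +1 or -1 mod 101.
Compute by square-and-multiply:
  50 = 32 + 16 + 2 (binary 110010)
  Repeated squaring mod 101: 30^1 = 30, 30^2 = 92, 30^4 = 81, 30^8 = 97, 30^16 = 16, 30^32 = 54
  30^50 = 30^32 * 30^16 * 30^2 = 54 * 16 * 92 mod 101
    54 * 16 = 864 = 56 mod 101
    56 * 92 = 5152 = 1 mod 101
  30^50 = 1 mod 101
Result 1: 30 is a quadratic residue mod 101.
30^50 mod 101 = 1

1


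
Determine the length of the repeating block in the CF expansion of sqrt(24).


Run the CF algorithm for sqrt(24).
a_0 = floor(sqrt(24)) = 4; set m_0=0, q_0=1.
Recurrence: m' = q*a - m,  q' = (d - m'^2)/q,  a' = floor((a_0 + m')/q').
  step 1: m=4, q=8, a=1
  step 2: m=4, q=1, a=8
a_2 = 2*a_0 = 8, so the period closes here.
sqrt(24) = [4; 1, 8]
Period length = 2

2


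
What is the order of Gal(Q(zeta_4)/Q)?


|Gal(Q(zeta_4)/Q)| = phi(4)
= 2

2


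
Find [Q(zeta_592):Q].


The degree equals Euler's totient phi(592).
592 = 2^4 * 37
phi(592) = 288

288


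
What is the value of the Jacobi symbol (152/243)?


Compute (152/243) via quadratic reciprocity:
  pull out 2: (2/243) = -1  (since 243 mod 8 = 3)
  pull out 2: (2/243) = -1  (since 243 mod 8 = 3)
  pull out 2: (2/243) = -1  (since 243 mod 8 = 3)
  reciprocity: (19/243) -> -(243/19)
  reduce: (15/19)
  reciprocity: (15/19) -> -(19/15)
  reduce: (4/15)
  pull out 2: (2/15) = +1  (since 15 mod 8 = 7)
  pull out 2: (2/15) = +1  (since 15 mod 8 = 7)
  (1/15) = 1
Product of signs = -1

-1


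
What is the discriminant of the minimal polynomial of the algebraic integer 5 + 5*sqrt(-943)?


The element 5 + 5*sqrt(-943) has minimal polynomial:
x^2 - 10*x + 23600
Discriminant = (-10)^2 - 4*(23600)
= 100 - 94400
= -94300

-94300


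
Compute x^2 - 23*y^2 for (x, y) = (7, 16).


x^2 - d*y^2
= 7^2 - 23*16^2
= 49 - 5888
= -5839

-5839


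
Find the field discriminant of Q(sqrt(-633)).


For K = Q(sqrt(d)) with d squarefree: disc(K) = d if d = 1 mod 4, and disc(K) = 4d if d = 2 or 3 mod 4.
Here d = -633, and d mod 4 = 3.
d = 3 mod 4, not 1 (O_K = Z[sqrt(d)]), so disc(K) = 4d = 4 * (-633) = -2532

-2532


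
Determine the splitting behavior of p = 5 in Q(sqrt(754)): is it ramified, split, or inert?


K = Q(sqrt(754)). Since d mod 4 = 2, disc(K) = 3016.
Check p | disc: 3016 mod 5 = 1.
p does not divide disc. Compute Legendre symbol (d/p):
4^((5-1)/2) mod 5 = 1
(d/p) = 1, so p splits: (p) = P*P' with e=1, f=1, g=2.
Therefore p is split.

split


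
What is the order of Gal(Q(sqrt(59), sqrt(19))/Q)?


The 2 square roots of distinct primes are multiplicatively independent over Q,
so [K:Q] = 2^2 and Gal(K/Q) is isomorphic to (Z/2Z)^2.
|Gal| = 2^2 = 4

4


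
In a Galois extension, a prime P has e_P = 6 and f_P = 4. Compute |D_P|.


|D_P| = e * f
= 6 * 4
= 24

24


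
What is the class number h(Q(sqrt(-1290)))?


K = Q(sqrt(-1290)). d mod 4 = 2, so D = disc(K) = 4d = -5160
h(K) equals the number of primitive reduced positive-definite forms (a, b, c) = a*x^2 + b*x*y + c*y^2 with b^2 - 4ac = D,
where reduced means |b| <= a <= c, with b >= 0 whenever |b| = a or a = c, and primitive means gcd(a, b, c) = 1.
Reduced forces 3a^2 <= |D| = 5160, so 1 <= a <= 41; b must have the parity of D, and c = (b^2 - D)/(4a) must be an integer >= a.
Enumerate a = 1..41, b in [-a, a]:
  a=1: (1, 0, 1290)  [1]
  a=2: (2, 0, 645)  [1]
  a=3: (3, 0, 430)  [1]
  a=4: none
  a=5: (5, 0, 258)  [1]
  a=6: (6, 0, 215)  [1]
  a=7..9: none
  a=10: (10, 0, 129)  [1]
  a=11..12: none
  a=13: (13, -12, 102), (13, 12, 102)  [2]
  a=14: none
  a=15: (15, 0, 86)  [1]
  a=16: none
  a=17: (17, -12, 78), (17, 12, 78)  [2]
  a=18..25: none
  a=26: (26, -12, 51), (26, 12, 51)  [2]
  a=27..29: none
  a=30: (30, 0, 43)  [1]
  a=31..33: none
  a=34: (34, -12, 39), (34, 12, 39)  [2]
  a=35..41: none
Total reduced forms: 1 + 1 + 1 + 1 + 1 + 1 + 2 + 1 + 2 + 2 + 1 + 2 = 16
h = 16

16


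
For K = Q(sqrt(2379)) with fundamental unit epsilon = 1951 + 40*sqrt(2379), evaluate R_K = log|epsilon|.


epsilon = 1951 + 40*sqrt(2379)
= 3901.9997
R = ln(3901.9997)
= 8.2692

8.2692


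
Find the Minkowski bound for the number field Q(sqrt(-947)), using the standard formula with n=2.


d = -947, d mod 4 = 1, so disc(K) = d = -947; |disc(K)| = 947
Imaginary quadratic field, so n = 2, s = r2 = 1, r1 = 0
M = (n!/n^n) * (4/pi)^s * sqrt(|disc(K)|) = (2!/2^2) * (4/pi)^1 * sqrt(947)
= 0.5 * 1.273240 * 30.773365
= 19.5909

19.5909


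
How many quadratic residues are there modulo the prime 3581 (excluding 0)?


For prime p, the number of non-zero quadratic residues is (p-1)/2.
= (3581-1)/2
= 1790

1790


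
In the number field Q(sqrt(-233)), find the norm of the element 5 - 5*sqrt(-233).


N(a + b*sqrt(d)) = a^2 - d*b^2
= (5)^2 - (-233)*(-5)^2
= 25 + 5825
= 5850

5850


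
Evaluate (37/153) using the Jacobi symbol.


Compute (37/153) via quadratic reciprocity:
  reciprocity: (37/153) -> +(153/37)
  reduce: (5/37)
  reciprocity: (5/37) -> +(37/5)
  reduce: (2/5)
  pull out 2: (2/5) = -1  (since 5 mod 8 = 5)
  (1/5) = 1
Product of signs = -1

-1


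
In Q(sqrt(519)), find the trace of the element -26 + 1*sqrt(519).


Tr(a + b*sqrt(d)) = (a + b*sqrt(d)) + (a - b*sqrt(d)) = 2a
= 2 * (-26)
= -52

-52


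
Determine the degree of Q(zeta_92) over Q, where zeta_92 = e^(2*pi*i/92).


The degree equals Euler's totient phi(92).
92 = 2^2 * 23
phi(92) = 44

44


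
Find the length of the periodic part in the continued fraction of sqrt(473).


Run the CF algorithm for sqrt(473).
a_0 = floor(sqrt(473)) = 21; set m_0=0, q_0=1.
Recurrence: m' = q*a - m,  q' = (d - m'^2)/q,  a' = floor((a_0 + m')/q').
  step 1: m=21, q=32, a=1
  step 2: m=11, q=11, a=2
  step 3: m=11, q=32, a=1
  step 4: m=21, q=1, a=42
a_4 = 2*a_0 = 42, so the period closes here.
sqrt(473) = [21; 1, 2, 1, 42]
Period length = 4

4


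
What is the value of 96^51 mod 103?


p = 103 is prime and the exponent is (p-1)/2 = 51, so by Euler's criterion 96^51 = (96/103) = +1 or -1 mod 103.
Compute by square-and-multiply:
  51 = 32 + 16 + 2 + 1 (binary 110011)
  Repeated squaring mod 103: 96^1 = 96, 96^2 = 49, 96^4 = 32, 96^8 = 97, 96^16 = 36, 96^32 = 60
  96^51 = 96^32 * 96^16 * 96^2 * 96^1 = 60 * 36 * 49 * 96 mod 103
    60 * 36 = 2160 = 100 mod 103
    100 * 49 = 4900 = 59 mod 103
    59 * 96 = 5664 = 102 mod 103
  96^51 = 102 mod 103
Result 102 = p - 1 = -1 mod 103: 96 is a quadratic non-residue mod 103. As a residue in [0, p-1] the value is 102.
96^51 mod 103 = 102

102


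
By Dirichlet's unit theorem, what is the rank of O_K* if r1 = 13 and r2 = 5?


By Dirichlet's unit theorem:
rank = r1 + r2 - 1
= 13 + 5 - 1
= 17

17


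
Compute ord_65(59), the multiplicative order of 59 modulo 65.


We want ord_65(59), the smallest k >= 1 with 59^k = 1 mod 65.
n = 65 = 5 * 13, phi(65) = 48; the order divides phi(n).
Divisors of 48: 1, 2, 3, 4, 6, 8, 12, 16, 24, 48
Repeated squaring mod 65: 59^1 = 59, 59^2 = 36, 59^4 = 61, 59^8 = 16, 59^16 = 61, 59^32 = 16
Test divisors in increasing order:
  k=1: 59^1 = 59 mod 65
  k=2: 59^2 = 36 mod 65
  k=3: 59^3 = 36 * 59 = 44 mod 65
  k=4: 59^4 = 61 mod 65
  k=6: 59^6 = 61 * 36 = 51 mod 65
  k=8: 59^8 = 16 mod 65
  k=12: 59^12 = 16 * 61 = 1 mod 65  <- first divisor giving 1
Order = 12

12


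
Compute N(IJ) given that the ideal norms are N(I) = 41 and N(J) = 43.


N(IJ) = N(I) * N(J)
= 41 * 43
= 1763

1763


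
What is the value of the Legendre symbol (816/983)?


p = 983 is prime, so compute (816/983) with the reciprocity algorithm (Jacobi-symbol steps: pull out 2s via (2/n), flip via reciprocity, reduce):
  pull out 2: (2/983) = +1  (since 983 mod 8 = 7)
  pull out 2: (2/983) = +1  (since 983 mod 8 = 7)
  pull out 2: (2/983) = +1  (since 983 mod 8 = 7)
  pull out 2: (2/983) = +1  (since 983 mod 8 = 7)
  reciprocity: (51/983) -> -(983/51)
  reduce: (14/51)
  pull out 2: (2/51) = -1  (since 51 mod 8 = 3)
  reciprocity: (7/51) -> -(51/7)
  reduce: (2/7)
  pull out 2: (2/7) = +1  (since 7 mod 8 = 7)
  (1/7) = 1
Product of signs = -1
(816/983) = -1

-1


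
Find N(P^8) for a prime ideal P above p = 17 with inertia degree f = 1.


N(P^a) = p^(a*f)
= 17^(8*1)
= 17^8
= 6975757441

6975757441


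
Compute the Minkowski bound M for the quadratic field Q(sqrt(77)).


d = 77, d mod 4 = 1, so disc(K) = d = 77; |disc(K)| = 77
Real quadratic field, so n = 2, s = r2 = 0, r1 = 2
M = (n!/n^n) * (4/pi)^s * sqrt(|disc(K)|) = (2!/2^2) * (4/pi)^0 * sqrt(77)
= 0.5 * 1.000000 * 8.774964
= 4.3875

4.3875


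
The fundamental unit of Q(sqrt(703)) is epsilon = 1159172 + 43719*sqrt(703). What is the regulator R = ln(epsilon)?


epsilon = 1159172 + 43719*sqrt(703)
= 2.3183e+06
R = ln(2.3183e+06)
= 14.6564

14.6564


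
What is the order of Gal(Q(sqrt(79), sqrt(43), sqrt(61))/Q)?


The 3 square roots of distinct primes are multiplicatively independent over Q,
so [K:Q] = 2^3 and Gal(K/Q) is isomorphic to (Z/2Z)^3.
|Gal| = 2^3 = 8

8


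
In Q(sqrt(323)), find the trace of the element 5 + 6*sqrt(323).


Tr(a + b*sqrt(d)) = (a + b*sqrt(d)) + (a - b*sqrt(d)) = 2a
= 2 * (5)
= 10

10


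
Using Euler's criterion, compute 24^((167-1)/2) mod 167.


p = 167 is prime and the exponent is (p-1)/2 = 83, so by Euler's criterion 24^83 = (24/167) = +1 or -1 mod 167.
Compute by square-and-multiply:
  83 = 64 + 16 + 2 + 1 (binary 1010011)
  Repeated squaring mod 167: 24^1 = 24, 24^2 = 75, 24^4 = 114, 24^8 = 137, 24^16 = 65, 24^32 = 50, 24^64 = 162
  24^83 = 24^64 * 24^16 * 24^2 * 24^1 = 162 * 65 * 75 * 24 mod 167
    162 * 65 = 10530 = 9 mod 167
    9 * 75 = 675 = 7 mod 167
    7 * 24 = 168 = 1 mod 167
  24^83 = 1 mod 167
Result 1: 24 is a quadratic residue mod 167.
24^83 mod 167 = 1

1


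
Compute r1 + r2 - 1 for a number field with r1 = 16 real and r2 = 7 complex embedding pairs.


By Dirichlet's unit theorem:
rank = r1 + r2 - 1
= 16 + 7 - 1
= 22

22


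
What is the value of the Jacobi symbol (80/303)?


Compute (80/303) via quadratic reciprocity:
  pull out 2: (2/303) = +1  (since 303 mod 8 = 7)
  pull out 2: (2/303) = +1  (since 303 mod 8 = 7)
  pull out 2: (2/303) = +1  (since 303 mod 8 = 7)
  pull out 2: (2/303) = +1  (since 303 mod 8 = 7)
  reciprocity: (5/303) -> +(303/5)
  reduce: (3/5)
  reciprocity: (3/5) -> +(5/3)
  reduce: (2/3)
  pull out 2: (2/3) = -1  (since 3 mod 8 = 3)
  (1/3) = 1
Product of signs = -1

-1


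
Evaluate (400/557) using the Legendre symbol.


p = 557 is prime, so compute (400/557) with the reciprocity algorithm (Jacobi-symbol steps: pull out 2s via (2/n), flip via reciprocity, reduce):
  pull out 2: (2/557) = -1  (since 557 mod 8 = 5)
  pull out 2: (2/557) = -1  (since 557 mod 8 = 5)
  pull out 2: (2/557) = -1  (since 557 mod 8 = 5)
  pull out 2: (2/557) = -1  (since 557 mod 8 = 5)
  reciprocity: (25/557) -> +(557/25)
  reduce: (7/25)
  reciprocity: (7/25) -> +(25/7)
  reduce: (4/7)
  pull out 2: (2/7) = +1  (since 7 mod 8 = 7)
  pull out 2: (2/7) = +1  (since 7 mod 8 = 7)
  (1/7) = 1
Product of signs = 1
(400/557) = 1

1


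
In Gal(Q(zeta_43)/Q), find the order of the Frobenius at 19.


The Frobenius at p in Gal(Q(zeta_n)/Q) = (Z/nZ)* is the class of p, so its order is ord_43(19), the smallest k >= 1 with 19^k = 1 mod 43.
n = 43 = 43, phi(43) = 42; the order divides phi(n).
Divisors of 42: 1, 2, 3, 6, 7, 14, 21, 42
Repeated squaring mod 43: 19^1 = 19, 19^2 = 17, 19^4 = 31, 19^8 = 15, 19^16 = 10, 19^32 = 14
Test divisors in increasing order:
  k=1: 19^1 = 19 mod 43
  k=2: 19^2 = 17 mod 43
  k=3: 19^3 = 17 * 19 = 22 mod 43
  k=6: 19^6 = 31 * 17 = 11 mod 43
  k=7: 19^7 = 31 * 17 * 19 = 37 mod 43
  k=14: 19^14 = 15 * 31 * 17 = 36 mod 43
  k=21: 19^21 = 10 * 31 * 19 = 42 mod 43
  k=42: 19^42 = 14 * 15 * 17 = 1 mod 43  <- first divisor giving 1
Order = 42

42


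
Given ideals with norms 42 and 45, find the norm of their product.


N(IJ) = N(I) * N(J)
= 42 * 45
= 1890

1890


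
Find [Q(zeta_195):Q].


The degree equals Euler's totient phi(195).
195 = 3 * 5 * 13
phi(195) = 96

96


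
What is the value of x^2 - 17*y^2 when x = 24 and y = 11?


x^2 - d*y^2
= 24^2 - 17*11^2
= 576 - 2057
= -1481

-1481


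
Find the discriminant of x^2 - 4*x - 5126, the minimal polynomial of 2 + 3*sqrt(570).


The element 2 + 3*sqrt(570) has minimal polynomial:
x^2 - 4*x - 5126
Discriminant = (-4)^2 - 4*(-5126)
= 16 + 20504
= 20520

20520


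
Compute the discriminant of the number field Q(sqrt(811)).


For K = Q(sqrt(d)) with d squarefree: disc(K) = d if d = 1 mod 4, and disc(K) = 4d if d = 2 or 3 mod 4.
Here d = 811, and d mod 4 = 3.
d = 3 mod 4, not 1 (O_K = Z[sqrt(d)]), so disc(K) = 4d = 4 * (811) = 3244

3244


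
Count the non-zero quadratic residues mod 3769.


For prime p, the number of non-zero quadratic residues is (p-1)/2.
= (3769-1)/2
= 1884

1884


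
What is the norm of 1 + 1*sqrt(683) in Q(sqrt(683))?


N(a + b*sqrt(d)) = a^2 - d*b^2
= (1)^2 - (683)*(1)^2
= 1 - 683
= -682

-682


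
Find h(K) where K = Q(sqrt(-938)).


K = Q(sqrt(-938)). d mod 4 = 2, so D = disc(K) = 4d = -3752
h(K) equals the number of primitive reduced positive-definite forms (a, b, c) = a*x^2 + b*x*y + c*y^2 with b^2 - 4ac = D,
where reduced means |b| <= a <= c, with b >= 0 whenever |b| = a or a = c, and primitive means gcd(a, b, c) = 1.
Reduced forces 3a^2 <= |D| = 3752, so 1 <= a <= 35; b must have the parity of D, and c = (b^2 - D)/(4a) must be an integer >= a.
Enumerate a = 1..35, b in [-a, a]:
  a=1: (1, 0, 938)  [1]
  a=2: (2, 0, 469)  [1]
  a=3: (3, -2, 313), (3, 2, 313)  [2]
  a=4..5: none
  a=6: (6, -4, 157), (6, 4, 157)  [2]
  a=7: (7, 0, 134)  [1]
  a=8: none
  a=9: (9, -8, 106), (9, 8, 106)  [2]
  a=10..13: none
  a=14: (14, 0, 67)  [1]
  a=15..17: none
  a=18: (18, -8, 53), (18, 8, 53)  [2]
  a=19..20: none
  a=21: (21, -14, 47), (21, 14, 47)  [2]
  a=22..26: none
  a=27: (27, -26, 41), (27, 26, 41)  [2]
  a=28..35: none
Total reduced forms: 1 + 1 + 2 + 2 + 1 + 2 + 1 + 2 + 2 + 2 = 16
h = 16

16


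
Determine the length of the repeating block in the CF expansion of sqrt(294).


Run the CF algorithm for sqrt(294).
a_0 = floor(sqrt(294)) = 17; set m_0=0, q_0=1.
Recurrence: m' = q*a - m,  q' = (d - m'^2)/q,  a' = floor((a_0 + m')/q').
  step 1: m=17, q=5, a=6
  step 2: m=13, q=25, a=1
  step 3: m=12, q=6, a=4
  step 4: m=12, q=25, a=1
  step 5: m=13, q=5, a=6
  step 6: m=17, q=1, a=34
a_6 = 2*a_0 = 34, so the period closes here.
sqrt(294) = [17; 6, 1, 4, 1, 6, 34]
Period length = 6

6


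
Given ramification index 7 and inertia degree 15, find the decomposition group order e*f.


|D_P| = e * f
= 7 * 15
= 105

105


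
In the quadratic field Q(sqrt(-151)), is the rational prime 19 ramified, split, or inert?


K = Q(sqrt(-151)). Since d mod 4 = 1, disc(K) = -151.
Check p | disc: -151 mod 19 = 1.
p does not divide disc. Compute Legendre symbol (d/p):
1^((19-1)/2) mod 19 = 1
(d/p) = 1, so p splits: (p) = P*P' with e=1, f=1, g=2.
Therefore p is split.

split


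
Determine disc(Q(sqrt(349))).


For K = Q(sqrt(d)) with d squarefree: disc(K) = d if d = 1 mod 4, and disc(K) = 4d if d = 2 or 3 mod 4.
Here d = 349, and d mod 4 = 1.
d = 1 mod 4 (O_K = Z[(1+sqrt(d))/2]), so disc(K) = d = 349

349


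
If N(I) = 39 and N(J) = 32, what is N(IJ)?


N(IJ) = N(I) * N(J)
= 39 * 32
= 1248

1248


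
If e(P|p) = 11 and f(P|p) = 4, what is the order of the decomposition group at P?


|D_P| = e * f
= 11 * 4
= 44

44


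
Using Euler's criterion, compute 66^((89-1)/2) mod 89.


p = 89 is prime and the exponent is (p-1)/2 = 44, so by Euler's criterion 66^44 = (66/89) = +1 or -1 mod 89.
Compute by square-and-multiply:
  44 = 32 + 8 + 4 (binary 101100)
  Repeated squaring mod 89: 66^1 = 66, 66^2 = 84, 66^4 = 25, 66^8 = 2, 66^16 = 4, 66^32 = 16
  66^44 = 66^32 * 66^8 * 66^4 = 16 * 2 * 25 mod 89
    16 * 2 = 32 = 32 mod 89
    32 * 25 = 800 = 88 mod 89
  66^44 = 88 mod 89
Result 88 = p - 1 = -1 mod 89: 66 is a quadratic non-residue mod 89. As a residue in [0, p-1] the value is 88.
66^44 mod 89 = 88

88


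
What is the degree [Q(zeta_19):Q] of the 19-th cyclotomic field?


The degree equals Euler's totient phi(19).
19 = 19
phi(19) = 18

18


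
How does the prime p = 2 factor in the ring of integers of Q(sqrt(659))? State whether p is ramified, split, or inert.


K = Q(sqrt(659)). Since d mod 4 = 3, disc(K) = 2636.
Check p | disc: 2636 mod 2 = 0.
p divides disc, so p ramifies: (p) = P^2 with e=2, f=1, g=1.
Therefore p is ramified.

ramified


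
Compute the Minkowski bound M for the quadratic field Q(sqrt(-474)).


d = -474, d mod 4 = 2, so disc(K) = 4d = -1896; |disc(K)| = 1896
Imaginary quadratic field, so n = 2, s = r2 = 1, r1 = 0
M = (n!/n^n) * (4/pi)^s * sqrt(|disc(K)|) = (2!/2^2) * (4/pi)^1 * sqrt(1896)
= 0.5 * 1.273240 * 43.543082
= 27.7204

27.7204


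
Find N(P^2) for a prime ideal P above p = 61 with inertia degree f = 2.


N(P^a) = p^(a*f)
= 61^(2*2)
= 61^4
= 13845841

13845841


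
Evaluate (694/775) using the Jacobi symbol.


Compute (694/775) via quadratic reciprocity:
  pull out 2: (2/775) = +1  (since 775 mod 8 = 7)
  reciprocity: (347/775) -> -(775/347)
  reduce: (81/347)
  reciprocity: (81/347) -> +(347/81)
  reduce: (23/81)
  reciprocity: (23/81) -> +(81/23)
  reduce: (12/23)
  pull out 2: (2/23) = +1  (since 23 mod 8 = 7)
  pull out 2: (2/23) = +1  (since 23 mod 8 = 7)
  reciprocity: (3/23) -> -(23/3)
  reduce: (2/3)
  pull out 2: (2/3) = -1  (since 3 mod 8 = 3)
  (1/3) = 1
Product of signs = -1

-1
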